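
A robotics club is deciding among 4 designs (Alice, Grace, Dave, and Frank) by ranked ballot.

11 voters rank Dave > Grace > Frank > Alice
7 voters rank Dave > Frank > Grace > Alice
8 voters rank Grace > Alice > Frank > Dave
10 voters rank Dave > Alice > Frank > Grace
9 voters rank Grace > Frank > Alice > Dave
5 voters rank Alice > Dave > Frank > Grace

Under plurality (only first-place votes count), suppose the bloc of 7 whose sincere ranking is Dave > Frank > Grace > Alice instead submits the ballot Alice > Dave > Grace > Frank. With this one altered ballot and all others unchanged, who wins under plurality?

First-place totals with the altered ballot: Alice 12, Grace 17, Dave 21, Frank 0.
The winner is unchanged: still Dave.

Dave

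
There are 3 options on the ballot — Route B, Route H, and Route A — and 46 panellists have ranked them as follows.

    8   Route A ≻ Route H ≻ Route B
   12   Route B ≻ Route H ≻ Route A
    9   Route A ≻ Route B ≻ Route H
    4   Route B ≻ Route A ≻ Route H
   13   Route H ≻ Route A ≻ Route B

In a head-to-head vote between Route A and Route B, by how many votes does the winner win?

Ballots ranking Route A above Route B: 8+9+13 = 30.
Ballots ranking Route B above Route A: 12+4 = 16.
Route A wins 30–16, a margin of 14.

14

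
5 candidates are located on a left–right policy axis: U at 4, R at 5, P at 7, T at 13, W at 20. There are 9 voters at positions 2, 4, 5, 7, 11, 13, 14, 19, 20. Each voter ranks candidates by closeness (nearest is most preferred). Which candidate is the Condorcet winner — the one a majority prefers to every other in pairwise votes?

With single-peaked preferences on a line, the Condorcet winner is the candidate closest to the median voter.
The median voter (position 11) is closest to T at 13.
Check: T vs W — voters closer to T: 7 of 9.

T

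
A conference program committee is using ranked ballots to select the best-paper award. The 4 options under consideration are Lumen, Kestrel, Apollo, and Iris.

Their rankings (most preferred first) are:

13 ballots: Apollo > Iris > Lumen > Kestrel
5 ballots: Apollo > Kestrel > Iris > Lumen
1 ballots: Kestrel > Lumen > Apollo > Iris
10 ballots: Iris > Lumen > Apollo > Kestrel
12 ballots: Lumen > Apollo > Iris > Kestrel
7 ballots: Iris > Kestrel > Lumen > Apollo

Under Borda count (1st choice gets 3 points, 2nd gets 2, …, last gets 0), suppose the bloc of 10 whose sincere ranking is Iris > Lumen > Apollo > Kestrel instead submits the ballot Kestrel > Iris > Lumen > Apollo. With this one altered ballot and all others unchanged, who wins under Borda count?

Iris

Borda totals with the altered ballot: Lumen 68, Kestrel 57, Apollo 79, Iris 84.
The winner is unchanged: still Iris.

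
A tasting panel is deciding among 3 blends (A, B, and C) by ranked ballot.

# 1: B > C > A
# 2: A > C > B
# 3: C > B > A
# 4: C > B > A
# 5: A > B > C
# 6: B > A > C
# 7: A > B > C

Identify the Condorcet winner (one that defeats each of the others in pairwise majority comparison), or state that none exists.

B

Head-to-head results (7 voters total):
A vs B: B wins 4–3.
A vs C: A wins 4–3.
B vs C: B wins 4–3.
B beats each rival — A (4–3), C (4–3) — so B is the Condorcet winner.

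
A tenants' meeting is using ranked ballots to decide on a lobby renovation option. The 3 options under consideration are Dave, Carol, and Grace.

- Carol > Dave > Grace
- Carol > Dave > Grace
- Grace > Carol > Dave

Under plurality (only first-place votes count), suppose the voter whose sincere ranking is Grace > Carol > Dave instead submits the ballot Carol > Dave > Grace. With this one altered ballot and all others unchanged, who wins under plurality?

Carol

First-place totals with the altered ballot: Dave 0, Carol 3, Grace 0.
The winner is unchanged: still Carol.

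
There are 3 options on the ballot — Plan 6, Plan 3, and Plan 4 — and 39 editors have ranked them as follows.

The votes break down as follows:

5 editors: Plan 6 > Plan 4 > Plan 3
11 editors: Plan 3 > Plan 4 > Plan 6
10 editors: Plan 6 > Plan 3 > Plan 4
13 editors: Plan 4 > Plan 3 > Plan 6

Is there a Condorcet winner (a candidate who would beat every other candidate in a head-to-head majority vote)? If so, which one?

Plan 3

Head-to-head results (39 voters total):
Plan 6 vs Plan 3: Plan 3 wins 24–15.
Plan 6 vs Plan 4: Plan 4 wins 24–15.
Plan 3 vs Plan 4: Plan 3 wins 21–18.
Plan 3 beats each rival — Plan 6 (24–15), Plan 4 (21–18) — so Plan 3 is the Condorcet winner.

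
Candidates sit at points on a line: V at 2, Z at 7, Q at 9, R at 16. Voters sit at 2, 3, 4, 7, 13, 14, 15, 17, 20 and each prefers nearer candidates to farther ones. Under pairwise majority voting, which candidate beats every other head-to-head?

With single-peaked preferences on a line, the Condorcet winner is the candidate closest to the median voter.
The median voter (position 13) is closest to R at 16.
Check: R vs Q — voters closer to R: 5 of 9.

R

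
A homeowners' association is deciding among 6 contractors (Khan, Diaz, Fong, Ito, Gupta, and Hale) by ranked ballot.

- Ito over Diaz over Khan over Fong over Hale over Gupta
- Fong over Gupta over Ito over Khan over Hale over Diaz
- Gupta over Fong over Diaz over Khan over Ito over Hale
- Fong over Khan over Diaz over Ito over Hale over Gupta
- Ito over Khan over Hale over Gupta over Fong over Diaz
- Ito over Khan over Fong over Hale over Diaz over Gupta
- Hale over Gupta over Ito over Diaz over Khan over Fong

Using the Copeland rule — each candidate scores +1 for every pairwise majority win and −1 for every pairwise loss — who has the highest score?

Ito

Pairwise results:
  Khan vs Diaz: Khan wins 4–3.
  Khan vs Fong: Khan wins 4–3.
  Khan vs Ito: Ito wins 5–2.
  Khan vs Gupta: Khan wins 4–3.
  Khan vs Hale: Khan wins 6–1.
  Diaz vs Fong: Fong wins 5–2.
  Diaz vs Ito: Ito wins 5–2.
  Diaz vs Gupta: Gupta wins 4–3.
  Diaz vs Hale: Hale wins 4–3.
  Fong vs Ito: Ito wins 4–3.
  Fong vs Gupta: Fong wins 4–3.
  Fong vs Hale: Fong wins 5–2.
  Ito vs Gupta: Ito wins 4–3.
  Ito vs Hale: Ito wins 6–1.
  Gupta vs Hale: Hale wins 5–2.
Copeland scores (wins − losses):
  Khan: 4 − 1 = 3
  Diaz: 0 − 5 = -5
  Fong: 3 − 2 = 1
  Ito: 5 − 0 = 5
  Gupta: 1 − 4 = -3
  Hale: 2 − 3 = -1
Ito has the best Copeland score.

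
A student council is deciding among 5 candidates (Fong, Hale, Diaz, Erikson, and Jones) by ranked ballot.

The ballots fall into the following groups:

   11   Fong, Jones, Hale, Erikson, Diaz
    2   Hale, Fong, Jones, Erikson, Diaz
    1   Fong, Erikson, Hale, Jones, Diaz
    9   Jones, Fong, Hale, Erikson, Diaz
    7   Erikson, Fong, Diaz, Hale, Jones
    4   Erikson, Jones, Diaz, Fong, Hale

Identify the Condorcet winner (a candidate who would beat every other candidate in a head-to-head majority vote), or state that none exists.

Fong

Head-to-head results (34 voters total):
Fong vs Hale: Fong wins 32–2.
Fong vs Diaz: Fong wins 30–4.
Fong vs Erikson: Fong wins 23–11.
Fong vs Jones: Fong wins 21–13.
Hale vs Diaz: Hale wins 23–11.
Hale vs Erikson: Hale wins 22–12.
Hale vs Jones: Jones wins 24–10.
Diaz vs Erikson: Erikson wins 34–0.
Diaz vs Jones: Jones wins 27–7.
Erikson vs Jones: Jones wins 22–12.
Fong beats each rival — Hale (32–2), Diaz (30–4), Erikson (23–11), Jones (21–13) — so Fong is the Condorcet winner.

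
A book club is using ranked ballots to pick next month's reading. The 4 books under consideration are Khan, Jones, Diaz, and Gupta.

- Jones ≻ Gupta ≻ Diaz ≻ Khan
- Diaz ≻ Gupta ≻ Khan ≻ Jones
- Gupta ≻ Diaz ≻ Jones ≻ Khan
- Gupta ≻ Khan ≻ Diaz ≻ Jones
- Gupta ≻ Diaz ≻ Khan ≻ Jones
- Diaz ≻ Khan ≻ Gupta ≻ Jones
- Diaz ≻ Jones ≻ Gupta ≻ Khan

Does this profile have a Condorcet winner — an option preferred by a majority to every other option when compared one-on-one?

Yes

Head-to-head results (7 voters total):
Khan vs Jones: Khan wins 4–3.
Khan vs Diaz: Diaz wins 6–1.
Khan vs Gupta: Gupta wins 6–1.
Jones vs Diaz: Diaz wins 6–1.
Jones vs Gupta: Gupta wins 5–2.
Diaz vs Gupta: Gupta wins 4–3.
Gupta beats each rival — Khan (6–1), Jones (5–2), Diaz (4–3) — so Gupta is the Condorcet winner.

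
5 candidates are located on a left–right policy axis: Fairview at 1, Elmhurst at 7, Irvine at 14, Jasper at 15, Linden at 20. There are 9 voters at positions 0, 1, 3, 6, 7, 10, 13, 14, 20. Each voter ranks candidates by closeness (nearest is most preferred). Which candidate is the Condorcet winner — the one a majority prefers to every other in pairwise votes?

Elmhurst

With single-peaked preferences on a line, the Condorcet winner is the candidate closest to the median voter.
The median voter (position 7) is closest to Elmhurst at 7.
Check: Elmhurst vs Fairview — voters closer to Elmhurst: 6 of 9.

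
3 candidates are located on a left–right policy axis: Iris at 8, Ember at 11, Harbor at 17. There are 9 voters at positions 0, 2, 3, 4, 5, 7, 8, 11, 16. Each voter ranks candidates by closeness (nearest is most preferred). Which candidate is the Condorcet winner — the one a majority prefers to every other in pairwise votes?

Iris

With single-peaked preferences on a line, the Condorcet winner is the candidate closest to the median voter.
The median voter (position 5) is closest to Iris at 8.
Check: Iris vs Ember — voters closer to Iris: 7 of 9.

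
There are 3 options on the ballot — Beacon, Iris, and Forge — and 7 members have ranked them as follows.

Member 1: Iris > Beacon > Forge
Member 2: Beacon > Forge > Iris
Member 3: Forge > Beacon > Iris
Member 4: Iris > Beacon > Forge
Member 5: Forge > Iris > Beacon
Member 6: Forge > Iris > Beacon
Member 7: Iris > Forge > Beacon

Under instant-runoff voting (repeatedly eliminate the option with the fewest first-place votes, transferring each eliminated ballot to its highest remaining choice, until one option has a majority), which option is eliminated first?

Beacon

Round 1: Iris 3, Forge 3, Beacon 1. Beacon has the fewest and is eliminated.
Round 2: Forge 4, Iris 3. Forge has a majority.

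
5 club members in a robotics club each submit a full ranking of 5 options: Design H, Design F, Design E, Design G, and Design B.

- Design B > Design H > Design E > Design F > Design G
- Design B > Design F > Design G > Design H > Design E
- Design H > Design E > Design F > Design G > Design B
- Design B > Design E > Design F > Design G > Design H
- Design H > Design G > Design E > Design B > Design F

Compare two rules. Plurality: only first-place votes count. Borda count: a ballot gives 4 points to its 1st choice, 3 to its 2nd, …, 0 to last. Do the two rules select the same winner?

Yes

Plurality first-place counts: Design H 2, Design F 0, Design E 0, Design G 0, Design B 3 → Design B.
Borda totals: Design H 12, Design F 8, Design E 10, Design G 7, Design B 13 → Design B.
The two rules agree on Design B.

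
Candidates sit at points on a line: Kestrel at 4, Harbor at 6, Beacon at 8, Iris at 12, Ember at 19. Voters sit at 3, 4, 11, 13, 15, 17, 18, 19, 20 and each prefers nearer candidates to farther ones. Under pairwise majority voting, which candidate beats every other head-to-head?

Iris

With single-peaked preferences on a line, the Condorcet winner is the candidate closest to the median voter.
The median voter (position 15) is closest to Iris at 12.
Check: Iris vs Beacon — voters closer to Iris: 7 of 9.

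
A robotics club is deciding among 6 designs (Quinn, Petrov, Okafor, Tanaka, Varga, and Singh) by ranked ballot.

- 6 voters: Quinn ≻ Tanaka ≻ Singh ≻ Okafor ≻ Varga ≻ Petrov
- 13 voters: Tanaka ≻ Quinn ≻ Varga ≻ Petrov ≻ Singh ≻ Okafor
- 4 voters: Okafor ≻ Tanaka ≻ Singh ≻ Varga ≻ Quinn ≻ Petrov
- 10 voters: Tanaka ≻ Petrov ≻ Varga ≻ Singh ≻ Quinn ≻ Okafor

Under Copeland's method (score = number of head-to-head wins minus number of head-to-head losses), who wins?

Tanaka

Pairwise results:
  Quinn vs Petrov: Quinn wins 23–10.
  Quinn vs Okafor: Quinn wins 29–4.
  Quinn vs Tanaka: Tanaka wins 27–6.
  Quinn vs Varga: Quinn wins 19–14.
  Quinn vs Singh: Quinn wins 19–14.
  Petrov vs Okafor: Petrov wins 23–10.
  Petrov vs Tanaka: Tanaka wins 33–0.
  Petrov vs Varga: Varga wins 23–10.
  Petrov vs Singh: Petrov wins 23–10.
  Okafor vs Tanaka: Tanaka wins 29–4.
  Okafor vs Varga: Varga wins 23–10.
  Okafor vs Singh: Singh wins 29–4.
  Tanaka vs Varga: Tanaka wins 33–0.
  Tanaka vs Singh: Tanaka wins 33–0.
  Varga vs Singh: Varga wins 23–10.
Copeland scores (wins − losses):
  Quinn: 4 − 1 = 3
  Petrov: 2 − 3 = -1
  Okafor: 0 − 5 = -5
  Tanaka: 5 − 0 = 5
  Varga: 3 − 2 = 1
  Singh: 1 − 4 = -3
Tanaka has the best Copeland score.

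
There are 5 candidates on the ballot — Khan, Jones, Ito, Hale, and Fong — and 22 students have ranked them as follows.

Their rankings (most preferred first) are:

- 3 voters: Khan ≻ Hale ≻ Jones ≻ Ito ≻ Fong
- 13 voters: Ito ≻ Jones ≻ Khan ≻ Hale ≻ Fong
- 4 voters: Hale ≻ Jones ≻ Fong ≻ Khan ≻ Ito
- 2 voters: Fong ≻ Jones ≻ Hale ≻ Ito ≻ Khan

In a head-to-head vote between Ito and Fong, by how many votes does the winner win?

Ballots ranking Ito above Fong: 3+13 = 16.
Ballots ranking Fong above Ito: 4+2 = 6.
Ito wins 16–6, a margin of 10.

10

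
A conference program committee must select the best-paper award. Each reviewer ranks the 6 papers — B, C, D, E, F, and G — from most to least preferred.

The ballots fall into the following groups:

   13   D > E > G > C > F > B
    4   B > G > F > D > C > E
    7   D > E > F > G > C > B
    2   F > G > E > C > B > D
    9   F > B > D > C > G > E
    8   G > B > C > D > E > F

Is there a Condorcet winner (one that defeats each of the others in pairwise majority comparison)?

No

Head-to-head results (43 voters total):
B vs C: C wins 22–21.
B vs D: B wins 23–20.
B vs E: E wins 22–21.
B vs F: F wins 31–12.
B vs G: G wins 30–13.
C vs D: D wins 33–10.
C vs E: E wins 22–21.
C vs F: F wins 22–21.
C vs G: G wins 34–9.
D vs E: D wins 41–2.
D vs F: D wins 28–15.
D vs G: D wins 29–14.
E vs F: E wins 28–15.
E vs G: G wins 23–20.
F vs G: G wins 25–18.
No candidate beats all others: B beats D beats C beats B, a majority cycle.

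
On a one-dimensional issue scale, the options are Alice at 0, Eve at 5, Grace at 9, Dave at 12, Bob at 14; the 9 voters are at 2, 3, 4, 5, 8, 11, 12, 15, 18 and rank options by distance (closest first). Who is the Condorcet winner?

Grace

With single-peaked preferences on a line, the Condorcet winner is the candidate closest to the median voter.
The median voter (position 8) is closest to Grace at 9.
Check: Grace vs Bob — voters closer to Grace: 6 of 9.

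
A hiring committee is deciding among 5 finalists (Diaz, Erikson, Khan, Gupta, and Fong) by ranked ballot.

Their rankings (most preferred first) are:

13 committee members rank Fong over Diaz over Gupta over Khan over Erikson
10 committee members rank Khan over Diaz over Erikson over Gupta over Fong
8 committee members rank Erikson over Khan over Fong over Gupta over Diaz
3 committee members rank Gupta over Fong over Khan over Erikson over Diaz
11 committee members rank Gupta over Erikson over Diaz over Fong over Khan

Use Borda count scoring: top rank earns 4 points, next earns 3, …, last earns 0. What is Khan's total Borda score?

Borda scores:
  Diaz: 13·3 + 10·3 + 8·0 + 3·0 + 11·2 = 91
  Erikson: 13·0 + 10·2 + 8·4 + 3·1 + 11·3 = 88
  Khan: 13·1 + 10·4 + 8·3 + 3·2 + 11·0 = 83
  Gupta: 13·2 + 10·1 + 8·1 + 3·4 + 11·4 = 100
  Fong: 13·4 + 10·0 + 8·2 + 3·3 + 11·1 = 88

83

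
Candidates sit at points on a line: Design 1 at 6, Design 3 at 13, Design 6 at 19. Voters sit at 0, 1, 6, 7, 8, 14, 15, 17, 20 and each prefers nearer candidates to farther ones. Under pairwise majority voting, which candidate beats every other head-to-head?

Design 1

With single-peaked preferences on a line, the Condorcet winner is the candidate closest to the median voter.
The median voter (position 8) is closest to Design 1 at 6.
Check: Design 1 vs Design 3 — voters closer to Design 1: 5 of 9.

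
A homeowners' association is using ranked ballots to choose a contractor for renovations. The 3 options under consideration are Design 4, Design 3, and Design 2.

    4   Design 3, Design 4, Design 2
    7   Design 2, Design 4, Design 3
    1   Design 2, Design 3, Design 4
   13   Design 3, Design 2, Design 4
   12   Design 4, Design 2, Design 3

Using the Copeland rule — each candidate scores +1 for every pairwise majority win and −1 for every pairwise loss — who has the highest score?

Pairwise results:
  Design 4 vs Design 3: Design 4 wins 19–18.
  Design 4 vs Design 2: Design 2 wins 21–16.
  Design 3 vs Design 2: Design 2 wins 20–17.
Copeland scores (wins − losses):
  Design 4: 1 − 1 = 0
  Design 3: 0 − 2 = -2
  Design 2: 2 − 0 = 2
Design 2 has the best Copeland score.

Design 2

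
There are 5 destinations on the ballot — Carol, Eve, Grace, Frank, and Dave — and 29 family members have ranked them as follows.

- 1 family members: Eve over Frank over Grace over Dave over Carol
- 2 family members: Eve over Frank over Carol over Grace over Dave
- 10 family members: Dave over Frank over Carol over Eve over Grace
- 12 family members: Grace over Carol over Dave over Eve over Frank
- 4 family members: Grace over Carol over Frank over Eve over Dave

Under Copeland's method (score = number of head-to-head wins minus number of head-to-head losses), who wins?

Pairwise results:
  Carol vs Eve: Carol wins 26–3.
  Carol vs Grace: Grace wins 17–12.
  Carol vs Frank: Carol wins 16–13.
  Carol vs Dave: Carol wins 18–11.
  Eve vs Grace: Grace wins 16–13.
  Eve vs Frank: Eve wins 15–14.
  Eve vs Dave: Dave wins 22–7.
  Grace vs Frank: Grace wins 16–13.
  Grace vs Dave: Grace wins 19–10.
  Frank vs Dave: Dave wins 22–7.
Copeland scores (wins − losses):
  Carol: 3 − 1 = 2
  Eve: 1 − 3 = -2
  Grace: 4 − 0 = 4
  Frank: 0 − 4 = -4
  Dave: 2 − 2 = 0
Grace has the best Copeland score.

Grace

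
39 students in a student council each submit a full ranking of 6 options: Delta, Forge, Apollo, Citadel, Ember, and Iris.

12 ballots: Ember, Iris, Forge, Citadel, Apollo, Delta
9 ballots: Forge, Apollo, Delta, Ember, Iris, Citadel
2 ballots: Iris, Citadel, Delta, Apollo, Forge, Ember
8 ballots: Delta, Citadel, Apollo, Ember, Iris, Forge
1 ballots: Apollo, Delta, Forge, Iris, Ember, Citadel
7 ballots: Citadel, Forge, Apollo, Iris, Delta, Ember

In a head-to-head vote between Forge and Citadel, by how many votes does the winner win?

Ballots ranking Forge above Citadel: 12+9+1 = 22.
Ballots ranking Citadel above Forge: 2+8+7 = 17.
Forge wins 22–17, a margin of 5.

5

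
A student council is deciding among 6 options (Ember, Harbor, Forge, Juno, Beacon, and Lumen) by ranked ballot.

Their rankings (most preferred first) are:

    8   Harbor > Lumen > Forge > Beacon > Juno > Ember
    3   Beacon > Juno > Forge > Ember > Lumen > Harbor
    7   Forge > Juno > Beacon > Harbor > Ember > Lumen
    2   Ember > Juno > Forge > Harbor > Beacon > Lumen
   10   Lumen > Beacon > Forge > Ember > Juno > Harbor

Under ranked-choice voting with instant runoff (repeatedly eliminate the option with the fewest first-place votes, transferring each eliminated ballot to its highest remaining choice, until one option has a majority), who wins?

Lumen

Round 1: Lumen 10, Harbor 8, Forge 7, Beacon 3, Ember 2, Juno 0. Juno has the fewest and is eliminated.
Round 2: Lumen 10, Harbor 8, Forge 7, Beacon 3, Ember 2. Ember has the fewest and is eliminated.
Round 3: Lumen 10, Forge 9, Harbor 8, Beacon 3. Beacon has the fewest and is eliminated.
Round 4: Forge 12, Lumen 10, Harbor 8. Harbor has the fewest and is eliminated.
Round 5: Lumen 18, Forge 12. Lumen has a majority.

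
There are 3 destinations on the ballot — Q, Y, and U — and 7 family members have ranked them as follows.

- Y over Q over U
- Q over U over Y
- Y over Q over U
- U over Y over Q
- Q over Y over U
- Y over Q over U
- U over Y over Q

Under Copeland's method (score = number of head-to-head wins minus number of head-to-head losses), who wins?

Y

Pairwise results:
  Q vs Y: Y wins 5–2.
  Q vs U: Q wins 5–2.
  Y vs U: Y wins 4–3.
Copeland scores (wins − losses):
  Q: 1 − 1 = 0
  Y: 2 − 0 = 2
  U: 0 − 2 = -2
Y has the best Copeland score.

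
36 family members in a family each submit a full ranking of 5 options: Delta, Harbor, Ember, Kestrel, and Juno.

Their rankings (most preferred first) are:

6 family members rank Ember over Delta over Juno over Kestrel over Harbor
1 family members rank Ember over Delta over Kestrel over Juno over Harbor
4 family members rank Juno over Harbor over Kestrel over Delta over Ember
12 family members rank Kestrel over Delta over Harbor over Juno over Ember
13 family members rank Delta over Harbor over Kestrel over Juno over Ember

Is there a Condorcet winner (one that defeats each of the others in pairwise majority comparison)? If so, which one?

Head-to-head results (36 voters total):
Delta vs Harbor: Delta wins 32–4.
Delta vs Ember: Delta wins 29–7.
Delta vs Kestrel: Delta wins 20–16.
Delta vs Juno: Delta wins 32–4.
Harbor vs Ember: Harbor wins 29–7.
Harbor vs Kestrel: Kestrel wins 19–17.
Harbor vs Juno: Harbor wins 25–11.
Ember vs Kestrel: Kestrel wins 29–7.
Ember vs Juno: Juno wins 29–7.
Kestrel vs Juno: Kestrel wins 26–10.
Delta beats each rival — Harbor (32–4), Ember (29–7), Kestrel (20–16), Juno (32–4) — so Delta is the Condorcet winner.

Delta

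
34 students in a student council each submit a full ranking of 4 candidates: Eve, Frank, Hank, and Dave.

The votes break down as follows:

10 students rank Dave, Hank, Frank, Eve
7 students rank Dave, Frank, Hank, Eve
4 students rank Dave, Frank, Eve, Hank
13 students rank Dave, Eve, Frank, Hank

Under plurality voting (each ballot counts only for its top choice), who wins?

Dave

First-place vote totals:
  Eve: 0
  Frank: 0
  Hank: 0
  Dave: 34
Dave has the most first-place votes.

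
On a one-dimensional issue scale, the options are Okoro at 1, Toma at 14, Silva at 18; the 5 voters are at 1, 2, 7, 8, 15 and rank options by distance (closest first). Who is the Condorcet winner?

Okoro

With single-peaked preferences on a line, the Condorcet winner is the candidate closest to the median voter.
The median voter (position 7) is closest to Okoro at 1.
Check: Okoro vs Silva — voters closer to Okoro: 4 of 5.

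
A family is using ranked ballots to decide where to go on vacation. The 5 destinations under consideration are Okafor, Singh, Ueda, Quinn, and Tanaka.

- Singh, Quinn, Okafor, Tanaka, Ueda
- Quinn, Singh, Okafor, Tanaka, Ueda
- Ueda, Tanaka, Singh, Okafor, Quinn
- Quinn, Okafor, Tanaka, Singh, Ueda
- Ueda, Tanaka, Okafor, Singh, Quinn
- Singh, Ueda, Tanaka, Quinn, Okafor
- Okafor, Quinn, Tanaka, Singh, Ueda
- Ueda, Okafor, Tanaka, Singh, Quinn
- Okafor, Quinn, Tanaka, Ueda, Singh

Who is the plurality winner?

Ueda

First-place vote totals:
  Okafor: 2
  Singh: 2
  Ueda: 3
  Quinn: 2
  Tanaka: 0
Ueda has the most first-place votes.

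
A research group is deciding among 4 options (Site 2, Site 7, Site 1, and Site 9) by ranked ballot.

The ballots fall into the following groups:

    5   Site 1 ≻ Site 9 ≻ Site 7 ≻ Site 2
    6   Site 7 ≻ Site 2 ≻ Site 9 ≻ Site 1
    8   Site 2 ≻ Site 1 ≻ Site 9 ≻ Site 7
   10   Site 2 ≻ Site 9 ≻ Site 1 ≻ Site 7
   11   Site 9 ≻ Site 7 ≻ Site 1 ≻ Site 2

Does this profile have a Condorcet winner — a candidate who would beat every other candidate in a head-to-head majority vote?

No

Head-to-head results (40 voters total):
Site 2 vs Site 7: Site 7 wins 22–18.
Site 2 vs Site 1: Site 2 wins 24–16.
Site 2 vs Site 9: Site 2 wins 24–16.
Site 7 vs Site 1: Site 1 wins 23–17.
Site 7 vs Site 9: Site 9 wins 34–6.
Site 1 vs Site 9: Site 9 wins 27–13.
No candidate beats all others: Site 2 beats Site 1 beats Site 7 beats Site 2, a majority cycle.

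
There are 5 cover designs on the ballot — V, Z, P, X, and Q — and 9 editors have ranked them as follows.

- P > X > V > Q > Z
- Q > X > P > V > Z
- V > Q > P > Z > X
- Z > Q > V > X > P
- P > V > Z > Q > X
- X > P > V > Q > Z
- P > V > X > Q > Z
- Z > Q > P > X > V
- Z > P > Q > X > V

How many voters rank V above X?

4

Ballots ranking V above X: 4.
Ballots ranking X above V: 5.
So 4 of 9 voters prefer V to X.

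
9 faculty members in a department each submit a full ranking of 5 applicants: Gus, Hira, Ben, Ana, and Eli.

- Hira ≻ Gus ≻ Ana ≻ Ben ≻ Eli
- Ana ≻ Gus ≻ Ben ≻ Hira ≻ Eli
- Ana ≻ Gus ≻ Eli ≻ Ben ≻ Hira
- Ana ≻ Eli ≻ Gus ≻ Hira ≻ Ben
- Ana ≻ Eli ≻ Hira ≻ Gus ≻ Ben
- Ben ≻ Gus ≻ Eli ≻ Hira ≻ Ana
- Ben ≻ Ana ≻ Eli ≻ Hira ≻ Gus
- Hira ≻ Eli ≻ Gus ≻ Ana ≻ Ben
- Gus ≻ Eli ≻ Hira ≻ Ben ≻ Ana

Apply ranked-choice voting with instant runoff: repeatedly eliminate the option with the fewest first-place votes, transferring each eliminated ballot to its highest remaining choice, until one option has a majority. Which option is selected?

Ana

Round 1: Ana 4, Hira 2, Ben 2, Gus 1, Eli 0. Eli has the fewest and is eliminated.
Round 2: Ana 4, Hira 2, Ben 2, Gus 1. Gus has the fewest and is eliminated.
Round 3: Ana 4, Hira 3, Ben 2. Ben has the fewest and is eliminated.
Round 4: Ana 5, Hira 4. Ana has a majority.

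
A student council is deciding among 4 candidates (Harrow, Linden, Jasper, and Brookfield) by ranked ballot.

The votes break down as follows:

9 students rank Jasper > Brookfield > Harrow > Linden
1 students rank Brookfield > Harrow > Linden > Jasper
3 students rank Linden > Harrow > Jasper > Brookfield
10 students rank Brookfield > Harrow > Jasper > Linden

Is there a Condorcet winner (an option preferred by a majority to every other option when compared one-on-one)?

No

Head-to-head results (23 voters total):
Harrow vs Linden: Harrow wins 20–3.
Harrow vs Jasper: Harrow wins 14–9.
Harrow vs Brookfield: Brookfield wins 20–3.
Linden vs Jasper: Jasper wins 19–4.
Linden vs Brookfield: Brookfield wins 20–3.
Jasper vs Brookfield: Jasper wins 12–11.
No candidate beats all others: Harrow beats Jasper beats Brookfield beats Harrow, a majority cycle.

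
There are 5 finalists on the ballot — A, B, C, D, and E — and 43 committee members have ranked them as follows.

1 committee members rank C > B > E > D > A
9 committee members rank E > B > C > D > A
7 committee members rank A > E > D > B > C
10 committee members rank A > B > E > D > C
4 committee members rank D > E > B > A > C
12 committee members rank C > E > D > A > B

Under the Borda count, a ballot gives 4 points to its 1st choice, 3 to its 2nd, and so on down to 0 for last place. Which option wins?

E

Borda scores:
  A: 0 + 9·0 + 7·4 + 10·4 + 4·1 + 12·1 = 84
  B: 3 + 9·3 + 7·1 + 10·3 + 4·2 + 12·0 = 75
  C: 4 + 9·2 + 7·0 + 10·0 + 4·0 + 12·4 = 70
  D: 1 + 9·1 + 7·2 + 10·1 + 4·4 + 12·2 = 74
  E: 2 + 9·4 + 7·3 + 10·2 + 4·3 + 12·3 = 127
E has the highest total.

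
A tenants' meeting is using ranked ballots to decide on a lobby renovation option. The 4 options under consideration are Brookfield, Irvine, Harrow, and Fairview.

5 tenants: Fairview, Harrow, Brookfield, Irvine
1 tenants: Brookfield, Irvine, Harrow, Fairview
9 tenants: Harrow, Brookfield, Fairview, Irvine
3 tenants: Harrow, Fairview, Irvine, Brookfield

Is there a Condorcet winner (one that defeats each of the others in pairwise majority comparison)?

Yes

Head-to-head results (18 voters total):
Brookfield vs Irvine: Brookfield wins 15–3.
Brookfield vs Harrow: Harrow wins 17–1.
Brookfield vs Fairview: Brookfield wins 10–8.
Irvine vs Harrow: Harrow wins 17–1.
Irvine vs Fairview: Fairview wins 17–1.
Harrow vs Fairview: Harrow wins 13–5.
Harrow beats each rival — Brookfield (17–1), Irvine (17–1), Fairview (13–5) — so Harrow is the Condorcet winner.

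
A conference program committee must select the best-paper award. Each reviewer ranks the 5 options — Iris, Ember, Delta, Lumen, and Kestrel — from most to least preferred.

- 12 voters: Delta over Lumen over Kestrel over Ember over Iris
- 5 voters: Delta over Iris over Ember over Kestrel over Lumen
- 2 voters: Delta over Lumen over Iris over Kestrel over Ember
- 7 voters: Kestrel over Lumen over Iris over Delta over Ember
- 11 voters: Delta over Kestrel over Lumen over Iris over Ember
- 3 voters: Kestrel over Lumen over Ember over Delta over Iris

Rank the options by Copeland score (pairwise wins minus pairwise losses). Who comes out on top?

Pairwise results:
  Iris vs Ember: Iris wins 25–15.
  Iris vs Delta: Delta wins 33–7.
  Iris vs Lumen: Lumen wins 35–5.
  Iris vs Kestrel: Kestrel wins 33–7.
  Ember vs Delta: Delta wins 37–3.
  Ember vs Lumen: Lumen wins 35–5.
  Ember vs Kestrel: Kestrel wins 35–5.
  Delta vs Lumen: Delta wins 30–10.
  Delta vs Kestrel: Delta wins 30–10.
  Lumen vs Kestrel: Kestrel wins 26–14.
Copeland scores (wins − losses):
  Iris: 1 − 3 = -2
  Ember: 0 − 4 = -4
  Delta: 4 − 0 = 4
  Lumen: 2 − 2 = 0
  Kestrel: 3 − 1 = 2
Delta has the best Copeland score.

Delta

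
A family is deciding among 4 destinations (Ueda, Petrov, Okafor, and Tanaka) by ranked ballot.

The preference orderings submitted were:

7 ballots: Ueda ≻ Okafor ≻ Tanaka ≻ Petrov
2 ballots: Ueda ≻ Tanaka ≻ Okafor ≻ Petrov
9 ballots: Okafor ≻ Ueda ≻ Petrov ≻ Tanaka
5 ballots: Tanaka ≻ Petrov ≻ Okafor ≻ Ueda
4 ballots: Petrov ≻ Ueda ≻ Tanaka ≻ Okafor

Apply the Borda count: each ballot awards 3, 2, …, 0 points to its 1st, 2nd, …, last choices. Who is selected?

Ueda

Borda scores:
  Ueda: 7·3 + 2·3 + 9·2 + 5·0 + 4·2 = 53
  Petrov: 7·0 + 2·0 + 9·1 + 5·2 + 4·3 = 31
  Okafor: 7·2 + 2·1 + 9·3 + 5·1 + 4·0 = 48
  Tanaka: 7·1 + 2·2 + 9·0 + 5·3 + 4·1 = 30
Ueda has the highest total.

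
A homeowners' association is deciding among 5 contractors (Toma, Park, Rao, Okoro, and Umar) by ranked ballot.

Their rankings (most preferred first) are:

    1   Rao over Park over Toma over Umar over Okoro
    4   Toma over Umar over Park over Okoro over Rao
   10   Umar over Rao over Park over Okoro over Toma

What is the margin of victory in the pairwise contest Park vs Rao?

Ballots ranking Park above Rao: 4.
Ballots ranking Rao above Park: 1+10 = 11.
Rao wins 11–4, a margin of 7.

7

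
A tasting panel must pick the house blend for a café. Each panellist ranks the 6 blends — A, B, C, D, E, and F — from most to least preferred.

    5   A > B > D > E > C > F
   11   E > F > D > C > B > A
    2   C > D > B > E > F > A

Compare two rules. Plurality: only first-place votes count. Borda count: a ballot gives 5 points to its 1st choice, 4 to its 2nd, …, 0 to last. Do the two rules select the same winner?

Plurality first-place counts: A 5, B 0, C 2, D 0, E 11, F 0 → E.
Borda totals: A 25, B 37, C 37, D 56, E 69, F 46 → E.
The two rules agree on E.

Yes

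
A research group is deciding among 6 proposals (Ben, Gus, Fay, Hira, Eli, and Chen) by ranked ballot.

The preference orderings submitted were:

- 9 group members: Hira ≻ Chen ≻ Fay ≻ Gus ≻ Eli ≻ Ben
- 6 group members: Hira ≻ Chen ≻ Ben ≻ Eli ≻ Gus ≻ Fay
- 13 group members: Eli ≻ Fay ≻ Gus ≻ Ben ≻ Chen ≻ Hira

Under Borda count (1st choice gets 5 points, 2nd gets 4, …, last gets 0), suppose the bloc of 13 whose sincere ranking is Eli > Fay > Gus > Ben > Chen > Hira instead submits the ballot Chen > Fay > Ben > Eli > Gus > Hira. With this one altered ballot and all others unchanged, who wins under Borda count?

Borda totals with the altered ballot: Ben 57, Gus 37, Fay 79, Hira 75, Eli 47, Chen 125.
The switch changes the winner from Eli to Chen.

Chen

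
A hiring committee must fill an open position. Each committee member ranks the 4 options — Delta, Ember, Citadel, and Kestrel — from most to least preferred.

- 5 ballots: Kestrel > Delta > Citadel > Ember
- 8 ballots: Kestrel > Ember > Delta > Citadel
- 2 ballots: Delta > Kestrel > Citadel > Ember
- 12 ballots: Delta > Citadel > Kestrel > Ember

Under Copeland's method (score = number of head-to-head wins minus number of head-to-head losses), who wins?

Pairwise results:
  Delta vs Ember: Delta wins 19–8.
  Delta vs Citadel: Delta wins 27–0.
  Delta vs Kestrel: Delta wins 14–13.
  Ember vs Citadel: Citadel wins 19–8.
  Ember vs Kestrel: Kestrel wins 27–0.
  Citadel vs Kestrel: Kestrel wins 15–12.
Copeland scores (wins − losses):
  Delta: 3 − 0 = 3
  Ember: 0 − 3 = -3
  Citadel: 1 − 2 = -1
  Kestrel: 2 − 1 = 1
Delta has the best Copeland score.

Delta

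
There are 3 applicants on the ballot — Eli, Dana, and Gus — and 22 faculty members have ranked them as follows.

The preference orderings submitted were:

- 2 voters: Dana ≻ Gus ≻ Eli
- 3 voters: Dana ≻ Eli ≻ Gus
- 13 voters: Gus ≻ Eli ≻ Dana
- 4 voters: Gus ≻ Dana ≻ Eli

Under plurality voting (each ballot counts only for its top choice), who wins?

First-place vote totals:
  Eli: 0
  Dana: 5
  Gus: 17
Gus has the most first-place votes.

Gus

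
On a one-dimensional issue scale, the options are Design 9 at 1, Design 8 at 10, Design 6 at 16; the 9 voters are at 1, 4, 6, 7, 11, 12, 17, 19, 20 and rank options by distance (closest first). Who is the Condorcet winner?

With single-peaked preferences on a line, the Condorcet winner is the candidate closest to the median voter.
The median voter (position 11) is closest to Design 8 at 10.
Check: Design 8 vs Design 6 — voters closer to Design 8: 6 of 9.

Design 8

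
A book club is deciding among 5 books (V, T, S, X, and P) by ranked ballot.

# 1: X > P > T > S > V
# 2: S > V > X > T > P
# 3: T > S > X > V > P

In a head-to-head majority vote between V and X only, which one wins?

X

Ballots ranking V above X: 1.
Ballots ranking X above V: 2.
X wins the head-to-head, 2–1.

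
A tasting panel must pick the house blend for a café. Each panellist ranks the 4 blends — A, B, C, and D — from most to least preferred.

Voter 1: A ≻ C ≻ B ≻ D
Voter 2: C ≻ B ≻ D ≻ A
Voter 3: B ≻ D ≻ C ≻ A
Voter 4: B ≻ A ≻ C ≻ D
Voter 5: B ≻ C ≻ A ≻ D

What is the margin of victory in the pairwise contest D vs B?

5

Ballots ranking D above B: 0.
Ballots ranking B above D: 5.
B wins 5–0, a margin of 5.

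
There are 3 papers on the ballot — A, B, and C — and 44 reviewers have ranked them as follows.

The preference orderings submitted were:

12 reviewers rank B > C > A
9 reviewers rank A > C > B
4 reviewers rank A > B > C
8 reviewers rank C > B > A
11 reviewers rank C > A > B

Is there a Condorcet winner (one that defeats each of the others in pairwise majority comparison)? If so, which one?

C

Head-to-head results (44 voters total):
A vs B: A wins 24–20.
A vs C: C wins 31–13.
B vs C: C wins 28–16.
C beats each rival — A (31–13), B (28–16) — so C is the Condorcet winner.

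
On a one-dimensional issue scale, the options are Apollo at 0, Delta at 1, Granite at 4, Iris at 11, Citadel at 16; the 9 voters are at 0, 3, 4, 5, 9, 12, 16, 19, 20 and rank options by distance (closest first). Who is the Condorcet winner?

Iris

With single-peaked preferences on a line, the Condorcet winner is the candidate closest to the median voter.
The median voter (position 9) is closest to Iris at 11.
Check: Iris vs Apollo — voters closer to Iris: 5 of 9.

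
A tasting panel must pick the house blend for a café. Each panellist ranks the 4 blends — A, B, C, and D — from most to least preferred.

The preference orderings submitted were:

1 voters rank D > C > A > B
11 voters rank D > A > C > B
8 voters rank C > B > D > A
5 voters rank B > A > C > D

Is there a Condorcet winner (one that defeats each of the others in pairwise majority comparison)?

No

Head-to-head results (25 voters total):
A vs B: B wins 13–12.
A vs C: A wins 16–9.
A vs D: D wins 20–5.
B vs C: C wins 20–5.
B vs D: B wins 13–12.
C vs D: C wins 13–12.
No candidate beats all others: A beats C beats B beats A, a majority cycle.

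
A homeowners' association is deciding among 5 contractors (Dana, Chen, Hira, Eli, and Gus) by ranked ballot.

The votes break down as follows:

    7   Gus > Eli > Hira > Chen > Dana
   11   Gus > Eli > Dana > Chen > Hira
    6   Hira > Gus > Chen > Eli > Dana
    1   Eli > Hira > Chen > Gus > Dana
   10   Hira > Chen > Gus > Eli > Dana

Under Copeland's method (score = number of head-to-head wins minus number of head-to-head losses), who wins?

Gus

Pairwise results:
  Dana vs Chen: Chen wins 24–11.
  Dana vs Hira: Hira wins 24–11.
  Dana vs Eli: Eli wins 35–0.
  Dana vs Gus: Gus wins 35–0.
  Chen vs Hira: Hira wins 24–11.
  Chen vs Eli: Eli wins 19–16.
  Chen vs Gus: Gus wins 24–11.
  Hira vs Eli: Eli wins 19–16.
  Hira vs Gus: Gus wins 18–17.
  Eli vs Gus: Gus wins 34–1.
Copeland scores (wins − losses):
  Dana: 0 − 4 = -4
  Chen: 1 − 3 = -2
  Hira: 2 − 2 = 0
  Eli: 3 − 1 = 2
  Gus: 4 − 0 = 4
Gus has the best Copeland score.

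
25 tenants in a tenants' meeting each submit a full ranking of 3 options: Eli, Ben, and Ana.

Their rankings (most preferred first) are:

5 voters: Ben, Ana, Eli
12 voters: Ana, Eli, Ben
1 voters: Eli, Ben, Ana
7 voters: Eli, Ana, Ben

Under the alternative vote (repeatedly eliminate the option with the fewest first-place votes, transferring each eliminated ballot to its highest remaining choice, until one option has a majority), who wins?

Ana

Round 1: Ana 12, Eli 8, Ben 5. Ben has the fewest and is eliminated.
Round 2: Ana 17, Eli 8. Ana has a majority.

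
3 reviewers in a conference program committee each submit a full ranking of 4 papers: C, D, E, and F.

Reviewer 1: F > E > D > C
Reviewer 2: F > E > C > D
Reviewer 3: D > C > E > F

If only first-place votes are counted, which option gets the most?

First-place vote totals:
  C: 0
  D: 1
  E: 0
  F: 2
F has the most first-place votes.

F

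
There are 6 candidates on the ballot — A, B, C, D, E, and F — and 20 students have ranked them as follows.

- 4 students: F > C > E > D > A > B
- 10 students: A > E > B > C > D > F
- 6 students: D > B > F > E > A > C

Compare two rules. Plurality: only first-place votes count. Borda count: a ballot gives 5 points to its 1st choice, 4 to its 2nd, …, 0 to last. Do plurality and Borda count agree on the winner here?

No

Plurality first-place counts: A 10, B 0, C 0, D 6, E 0, F 4 → A.
Borda totals: A 60, B 54, C 36, D 48, E 64, F 38 → E.
The two rules disagree: plurality picks A, Borda picks E.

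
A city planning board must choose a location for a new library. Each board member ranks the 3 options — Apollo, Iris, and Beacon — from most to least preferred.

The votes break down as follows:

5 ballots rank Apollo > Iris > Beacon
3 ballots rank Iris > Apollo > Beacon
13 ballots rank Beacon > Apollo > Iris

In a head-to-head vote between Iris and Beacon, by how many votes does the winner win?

Ballots ranking Iris above Beacon: 5+3 = 8.
Ballots ranking Beacon above Iris: 13.
Beacon wins 13–8, a margin of 5.

5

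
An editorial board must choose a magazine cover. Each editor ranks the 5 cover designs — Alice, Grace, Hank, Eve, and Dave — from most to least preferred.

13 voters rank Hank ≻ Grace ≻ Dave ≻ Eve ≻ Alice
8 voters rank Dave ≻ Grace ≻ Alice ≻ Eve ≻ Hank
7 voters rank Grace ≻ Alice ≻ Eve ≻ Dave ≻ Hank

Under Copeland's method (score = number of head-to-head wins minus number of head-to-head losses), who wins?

Grace

Pairwise results:
  Alice vs Grace: Grace wins 28–0.
  Alice vs Hank: Alice wins 15–13.
  Alice vs Eve: Alice wins 15–13.
  Alice vs Dave: Dave wins 21–7.
  Grace vs Hank: Grace wins 15–13.
  Grace vs Eve: Grace wins 28–0.
  Grace vs Dave: Grace wins 20–8.
  Hank vs Eve: Eve wins 15–13.
  Hank vs Dave: Dave wins 15–13.
  Eve vs Dave: Dave wins 21–7.
Copeland scores (wins − losses):
  Alice: 2 − 2 = 0
  Grace: 4 − 0 = 4
  Hank: 0 − 4 = -4
  Eve: 1 − 3 = -2
  Dave: 3 − 1 = 2
Grace has the best Copeland score.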